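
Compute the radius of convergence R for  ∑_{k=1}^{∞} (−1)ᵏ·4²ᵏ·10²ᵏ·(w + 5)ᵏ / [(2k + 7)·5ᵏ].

By the ratio test, |a_{k+1}/a_k| = [(2k + 7)/(2(k+1) + 7)] · 16·100/5 → 320.
Thus R = 1/(320) = 1/320.

R = 1/320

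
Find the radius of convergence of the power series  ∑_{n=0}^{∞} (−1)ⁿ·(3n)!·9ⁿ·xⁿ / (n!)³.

Ratio test: |a_{n+1}/a_n| = (3n+1)·(3n+2)·(3n+3)/(n+1)³ · 9 → 243 as n → ∞.
Hence the series converges for |x| < 1/(243) = 1/243, so the radius of convergence is 1/243.

R = 1/243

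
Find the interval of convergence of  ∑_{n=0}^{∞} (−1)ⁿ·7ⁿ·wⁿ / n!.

(−∞, ∞)

By the ratio test, |a_{n+1}/a_n| = 7 · 1/(n+1) → 0.
The limit is 0, so the series converges for all w; R = ∞.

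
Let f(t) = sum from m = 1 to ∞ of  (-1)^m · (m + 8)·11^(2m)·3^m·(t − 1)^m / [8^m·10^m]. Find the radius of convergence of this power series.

R = 80/363

The ratio of consecutive coefficients is [((m+1) + 8)/(m + 8)] · 121·3/(8·10) → 363/80.
Thus R = 1/(363/80) = 80/363.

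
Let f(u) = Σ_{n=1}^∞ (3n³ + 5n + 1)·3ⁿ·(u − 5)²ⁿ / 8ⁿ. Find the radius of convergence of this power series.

R = 2√6/3

By the ratio test, |a_{n+1}/a_n| = [(3(n+1)³ + 5(n+1) + 1)/(3n³ + 5n + 1)] · 3/8 → 3/8.
Writing y = (u − 5)², the series in y has radius 8/3, so |u − 5| < √(8/3) and R = 2√6/3.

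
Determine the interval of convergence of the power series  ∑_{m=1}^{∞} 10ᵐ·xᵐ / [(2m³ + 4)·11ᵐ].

Apply the ratio test: |a_{m+1}| / |a_m| = [(2m³ + 4)/(2(m+1)³ + 4)] · 10/11, which tends to 10/11 as m → ∞.
The series converges when 10/11 · |x| < 1, giving R = 11/10.
At x = 11/10: the series is dominated by a constant times Σ 1/m³, which converges (p = 3 > 1).
When x = -11/10, absolute convergence follows by limit comparison with Σ 1/m³.

[-11/10, 11/10]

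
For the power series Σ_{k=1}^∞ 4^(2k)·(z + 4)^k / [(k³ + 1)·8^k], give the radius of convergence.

R = 1/2

The ratio of consecutive coefficients is [(k³ + 1)/((k+1)³ + 1)] · 16/8 → 2.
Hence the series converges for |z + 4| < 1/(2) = 1/2, so the radius of convergence is 1/2.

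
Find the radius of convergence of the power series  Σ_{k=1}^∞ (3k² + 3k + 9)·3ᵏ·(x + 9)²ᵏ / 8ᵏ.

The ratio of consecutive coefficients is [(3(k+1)² + 3(k+1) + 9)/(3k² + 3k + 9)] · 3/8 → 3/8.
Writing y = (x + 9)², the series in y has radius 8/3, so |x + 9| < √(8/3) and R = 2√6/3.

R = 2√6/3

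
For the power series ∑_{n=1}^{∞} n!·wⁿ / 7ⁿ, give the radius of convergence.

Apply the ratio test: |a_{n+1}| / |a_n| = (n+1) · 1/7, which tends to ∞ as n → ∞.
The ratio grows without bound, so the series diverges whenever w ≠ 0; it converges only at w = 0. R = 0.

R = 0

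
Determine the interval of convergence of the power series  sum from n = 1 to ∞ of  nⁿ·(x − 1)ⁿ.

{1}

Applying the root test, |a_n|^(1/n) = n → ∞.
Since the n-th root of |a_n| is unbounded, the series converges only at x = 1; R = 0.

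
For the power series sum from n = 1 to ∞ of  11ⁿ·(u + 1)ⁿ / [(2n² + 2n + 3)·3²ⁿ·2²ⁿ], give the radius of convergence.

The ratio of consecutive coefficients is [(2n² + 2n + 3)/(2(n+1)² + 2(n+1) + 3)] · 11/(9·4) → 11/36.
Thus R = 1/(11/36) = 36/11.

R = 36/11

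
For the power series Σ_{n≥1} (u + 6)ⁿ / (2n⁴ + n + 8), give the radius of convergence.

The ratio of consecutive coefficients is (2n⁴ + n + 8)/(2(n+1)⁴ + (n+1) + 8) → 1.
Convergence for |u + 6| < 1, so R = 1.

R = 1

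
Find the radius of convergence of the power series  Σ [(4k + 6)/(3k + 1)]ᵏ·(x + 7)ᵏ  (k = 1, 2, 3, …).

R = 3/4

By the Cauchy root test, |a_k|^(1/k) = (4k + 6)/(3k + 1) → 4/3.
Thus R = 1/(4/3) = 3/4.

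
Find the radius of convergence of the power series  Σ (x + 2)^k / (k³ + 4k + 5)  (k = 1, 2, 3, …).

By the ratio test, |a_{k+1}/a_k| = (k³ + 4k + 5)/((k+1)³ + 4(k+1) + 5) → 1.
Hence R = 1.

R = 1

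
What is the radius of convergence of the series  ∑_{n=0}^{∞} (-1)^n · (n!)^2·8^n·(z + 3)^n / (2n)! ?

R = 1/2

Apply the ratio test: |a_{n+1}| / |a_n| = (n+1)²/[(2n+1)·(2n+2)] · 8, which tends to 2 as n → ∞.
The series converges when 2 · |z + 3| < 1, giving R = 1/2.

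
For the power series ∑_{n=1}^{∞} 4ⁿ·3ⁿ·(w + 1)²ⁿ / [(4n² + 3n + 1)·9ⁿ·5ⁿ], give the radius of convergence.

Apply the ratio test: |a_{n+1}| / |a_n| = [(4n² + 3n + 1)/(4(n+1)² + 3(n+1) + 1)] · 4·3/(9·5), which tends to 4/15 as n → ∞.
Writing y = (w + 1)², the series in y has radius 15/4, so |w + 1| < √(15/4) and R = √15/2.

R = √15/2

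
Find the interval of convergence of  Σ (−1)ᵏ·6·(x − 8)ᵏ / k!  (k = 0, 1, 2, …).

(−∞, ∞)

Ratio test: |a_{k+1}/a_k| = 6/6 · 1/(k+1) → 0 as k → ∞.
Since the limit is 0 < 1 for every x, the series converges on all of ℝ and R = ∞.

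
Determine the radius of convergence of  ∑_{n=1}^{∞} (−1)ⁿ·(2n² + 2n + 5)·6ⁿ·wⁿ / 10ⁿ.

R = 5/3

By the ratio test, |a_{n+1}/a_n| = [(2(n+1)² + 2(n+1) + 5)/(2n² + 2n + 5)] · 6/10 → 3/5.
Thus R = 1/(3/5) = 5/3.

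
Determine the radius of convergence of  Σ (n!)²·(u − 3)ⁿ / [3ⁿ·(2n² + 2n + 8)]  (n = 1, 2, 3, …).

Apply the ratio test: |a_{n+1}| / |a_n| = (n+1)² · 1/3 · (2n² + 2n + 8)/(2(n+1)² + 2(n+1) + 8), which tends to ∞ as n → ∞.
The terms grow without bound for any (u − 3) ≠ 0, so R = 0 (convergence only at u = 3).

R = 0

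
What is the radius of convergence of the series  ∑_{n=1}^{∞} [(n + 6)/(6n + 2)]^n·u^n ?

Applying the root test, |a_n|^(1/n) = (n + 6)/(6n + 2) → 1/6.
Thus R = 1/(1/6) = 6.

R = 6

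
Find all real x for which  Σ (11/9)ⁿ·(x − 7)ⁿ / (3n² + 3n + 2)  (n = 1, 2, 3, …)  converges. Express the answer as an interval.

Ratio test: |a_{n+1}/a_n| = [(3n² + 3n + 2)/(3(n+1)² + 3(n+1) + 2)] · 11/9 → 11/9 as n → ∞.
Convergence for |x − 7| · 11/9 < 1, i.e. |x − 7| < 9/11. So R = 9/11.
Endpoint x = 86/11: the series is dominated by a constant times Σ 1/n², which converges (p = 2 > 1).
At x = 68/11: absolute convergence follows by limit comparison with Σ 1/n².

[68/11, 86/11]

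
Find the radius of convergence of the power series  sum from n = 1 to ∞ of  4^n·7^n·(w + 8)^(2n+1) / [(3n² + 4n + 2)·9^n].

Ratio test: |a_{n+1}/a_n| = [(3n² + 4n + 2)/(3(n+1)² + 4(n+1) + 2)] · 4·7/9 → 28/9 as n → ∞.
Since the exponent of (w + 8) increases by 2 each term, convergence requires |w + 8|² < 9/28, hence R = 3√7/14.

R = 3√7/14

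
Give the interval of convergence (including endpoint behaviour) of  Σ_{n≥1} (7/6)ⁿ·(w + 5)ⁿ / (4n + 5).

The ratio of consecutive coefficients is [(4n + 5)/(4(n+1) + 5)] · 7/6 → 7/6.
Convergence for |w + 5| · 7/6 < 1, i.e. |w + 5| < 6/7. So R = 6/7.
Endpoint w = -29/7: the terms are asymptotic to a nonzero constant times 1/n, so the series diverges by limit comparison with Σ 1/n.
Endpoint w = -41/7: convergence follows from the alternating series test (terms decrease monotonically to 0).

[-41/7, -29/7)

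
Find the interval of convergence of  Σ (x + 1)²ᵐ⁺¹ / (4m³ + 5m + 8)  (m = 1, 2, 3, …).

[-2, 0]

By the ratio test, |a_{m+1}/a_m| = (4m³ + 5m + 8)/(4(m+1)³ + 5(m+1) + 8) → 1.
Writing y = (x + 1)², the series in y has radius 1, so |x + 1| < √(1) = 1 and R = 1.
Endpoint x = 0: the terms are on the order of 1/m³, so the series converges absolutely by comparison with the p-series (p = 3 > 1).
At x = -2: absolute convergence follows by limit comparison with Σ 1/m³.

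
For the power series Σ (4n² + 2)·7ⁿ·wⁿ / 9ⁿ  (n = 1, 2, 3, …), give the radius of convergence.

By the ratio test, |a_{n+1}/a_n| = [(4(n+1)² + 2)/(4n² + 2)] · 7/9 → 7/9.
The series converges when 7/9 · |w| < 1, giving R = 9/7.

R = 9/7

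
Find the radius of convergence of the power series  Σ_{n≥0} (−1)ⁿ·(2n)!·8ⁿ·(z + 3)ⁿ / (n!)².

R = 1/32

By the ratio test, |a_{n+1}/a_n| = (2n+1)·(2n+2)/(n+1)² · 8 → 32.
The series converges when 32 · |z + 3| < 1, giving R = 1/32.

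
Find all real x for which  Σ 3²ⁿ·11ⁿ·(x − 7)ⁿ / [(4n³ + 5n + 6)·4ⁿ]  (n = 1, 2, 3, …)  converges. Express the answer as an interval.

Ratio test: |a_{n+1}/a_n| = [(4n³ + 5n + 6)/(4(n+1)³ + 5(n+1) + 6)] · 9·11/4 → 99/4 as n → ∞.
Hence the series converges for |x − 7| < 1/(99/4) = 4/99, so the radius of convergence is 4/99.
Check x = 697/99: the terms are on the order of 1/n³, so the series converges absolutely by comparison with the p-series (p = 3 > 1).
At x = 689/99: absolute convergence follows by limit comparison with Σ 1/n³.

[689/99, 697/99]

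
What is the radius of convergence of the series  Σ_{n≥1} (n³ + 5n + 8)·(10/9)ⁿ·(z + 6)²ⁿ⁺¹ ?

Apply the ratio test: |a_{n+1}| / |a_n| = [((n+1)³ + 5(n+1) + 8)/(n³ + 5n + 8)] · 10/9, which tends to 10/9 as n → ∞.
Successive powers of (z + 6) differ by 2, so the series converges when |z + 6|² · 10/9 < 1, i.e. |z + 6| < √(9/10). So R = 3√10/10.

R = 3√10/10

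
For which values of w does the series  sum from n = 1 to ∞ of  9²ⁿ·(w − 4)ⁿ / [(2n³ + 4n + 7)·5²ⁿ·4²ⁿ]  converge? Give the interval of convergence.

[-76/81, 724/81]

Ratio test: |a_{n+1}/a_n| = [(2n³ + 4n + 7)/(2(n+1)³ + 4(n+1) + 7)] · 81/(25·16) → 81/400 as n → ∞.
Convergence for |w − 4| · 81/400 < 1, i.e. |w − 4| < 400/81. So R = 400/81.
Check w = 724/81: the series is dominated by a constant times Σ 1/n³, which converges (p = 3 > 1).
Endpoint w = -76/81: absolute convergence follows by limit comparison with Σ 1/n³.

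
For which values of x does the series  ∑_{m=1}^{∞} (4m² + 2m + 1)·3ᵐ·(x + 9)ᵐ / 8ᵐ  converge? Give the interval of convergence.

The ratio of consecutive coefficients is [(4(m+1)² + 2(m+1) + 1)/(4m² + 2m + 1)] · 3/8 → 3/8.
The series converges when 3/8 · |x + 9| < 1, giving R = 8/3.
Check x = -19/3: the m-th term does not approach 0; divergence by the term test.
At x = -35/3: the terms have absolute value of order m², which does not tend to 0, so the series diverges by the divergence test.

(-35/3, -19/3)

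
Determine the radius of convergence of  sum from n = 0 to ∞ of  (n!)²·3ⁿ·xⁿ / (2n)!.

R = 4/3

By the ratio test, |a_{n+1}/a_n| = (n+1)²/[(2n+1)·(2n+2)] · 3 → 3/4.
Hence the series converges for |x| < 1/(3/4) = 4/3, so the radius of convergence is 4/3.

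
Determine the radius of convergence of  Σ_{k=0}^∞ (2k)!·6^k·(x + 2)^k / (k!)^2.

R = 1/24

The ratio of consecutive coefficients is (2k+1)·(2k+2)/(k+1)² · 6 → 24.
Convergence for |x + 2| · 24 < 1, i.e. |x + 2| < 1/24. So R = 1/24.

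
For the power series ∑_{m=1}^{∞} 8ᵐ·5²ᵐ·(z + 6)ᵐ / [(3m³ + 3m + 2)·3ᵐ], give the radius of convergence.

The ratio of consecutive coefficients is [(3m³ + 3m + 2)/(3(m+1)³ + 3(m+1) + 2)] · 8·25/3 → 200/3.
Thus R = 1/(200/3) = 3/200.

R = 3/200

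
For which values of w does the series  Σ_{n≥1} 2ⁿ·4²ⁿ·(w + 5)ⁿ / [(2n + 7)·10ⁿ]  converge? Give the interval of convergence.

Apply the ratio test: |a_{n+1}| / |a_n| = [(2n + 7)/(2(n+1) + 7)] · 2·16/10, which tends to 16/5 as n → ∞.
Convergence for |w + 5| · 16/5 < 1, i.e. |w + 5| < 5/16. So R = 5/16.
Check w = -75/16: the terms are asymptotic to a nonzero constant times 1/n, so the series diverges by limit comparison with Σ 1/n.
Endpoint w = -85/16: the terms alternate in sign and decrease monotonically to 0 in absolute value (size ~ c/n), so the alternating series test gives convergence.

[-85/16, -75/16)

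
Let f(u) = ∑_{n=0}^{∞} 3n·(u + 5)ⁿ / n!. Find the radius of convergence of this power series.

R = ∞

Ratio test: |a_{n+1}/a_n| = 3(n+1)/3n · 1/(n+1) → 0 as n → ∞.
The ratio tends to 0 regardless of u, hence R = ∞.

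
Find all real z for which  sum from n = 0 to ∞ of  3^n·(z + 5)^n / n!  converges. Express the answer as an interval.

The ratio of consecutive coefficients is 3 · 1/(n+1) → 0.
Since the limit is 0 < 1 for every z, the series converges on all of ℝ and R = ∞.

(−∞, ∞)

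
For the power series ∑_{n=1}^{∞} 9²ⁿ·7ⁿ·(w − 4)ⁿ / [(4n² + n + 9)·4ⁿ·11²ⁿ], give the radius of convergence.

R = 484/567

The ratio of consecutive coefficients is [(4n² + n + 9)/(4(n+1)² + (n+1) + 9)] · 81·7/(4·121) → 567/484.
Convergence for |w − 4| · 567/484 < 1, i.e. |w − 4| < 484/567. So R = 484/567.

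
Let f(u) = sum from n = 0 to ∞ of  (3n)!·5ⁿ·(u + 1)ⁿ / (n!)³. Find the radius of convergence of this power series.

By the ratio test, |a_{n+1}/a_n| = (3n+1)·(3n+2)·(3n+3)/(n+1)³ · 5 → 135.
The series converges when 135 · |u + 1| < 1, giving R = 1/135.

R = 1/135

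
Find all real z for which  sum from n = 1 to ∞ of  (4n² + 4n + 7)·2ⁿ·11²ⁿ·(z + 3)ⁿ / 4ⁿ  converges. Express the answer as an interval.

By the ratio test, |a_{n+1}/a_n| = [(4(n+1)² + 4(n+1) + 7)/(4n² + 4n + 7)] · 2·121/4 → 121/2.
Hence the series converges for |z + 3| < 1/(121/2) = 2/121, so the radius of convergence is 2/121.
At z = -361/121: the terms do not tend to 0, so the series diverges.
At z = -365/121: the n-th term does not approach 0; divergence by the term test.

(-365/121, -361/121)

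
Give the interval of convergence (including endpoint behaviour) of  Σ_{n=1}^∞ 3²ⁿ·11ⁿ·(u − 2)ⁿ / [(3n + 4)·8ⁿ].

[190/99, 206/99)

The ratio of consecutive coefficients is [(3n + 4)/(3(n+1) + 4)] · 9·11/8 → 99/8.
Convergence for |u − 2| · 99/8 < 1, i.e. |u − 2| < 8/99. So R = 8/99.
Check u = 206/99: comparison with the harmonic series Σ 1/n shows the series diverges.
When u = 190/99, convergence follows from the alternating series test (terms decrease monotonically to 0).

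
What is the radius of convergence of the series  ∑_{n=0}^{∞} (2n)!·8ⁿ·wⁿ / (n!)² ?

R = 1/32

The ratio of consecutive coefficients is (2n+1)·(2n+2)/(n+1)² · 8 → 32.
Thus R = 1/(32) = 1/32.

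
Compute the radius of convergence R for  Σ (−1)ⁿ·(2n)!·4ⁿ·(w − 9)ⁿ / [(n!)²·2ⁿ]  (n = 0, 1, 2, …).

R = 1/8

By the ratio test, |a_{n+1}/a_n| = (2n+1)·(2n+2)/(n+1)² · 4/2 → 8.
The series converges when 8 · |w − 9| < 1, giving R = 1/8.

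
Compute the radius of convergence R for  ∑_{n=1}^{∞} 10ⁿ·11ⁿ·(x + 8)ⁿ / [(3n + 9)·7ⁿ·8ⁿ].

Apply the ratio test: |a_{n+1}| / |a_n| = [(3n + 9)/(3(n+1) + 9)] · 10·11/(7·8), which tends to 55/28 as n → ∞.
The series converges when 55/28 · |x + 8| < 1, giving R = 28/55.

R = 28/55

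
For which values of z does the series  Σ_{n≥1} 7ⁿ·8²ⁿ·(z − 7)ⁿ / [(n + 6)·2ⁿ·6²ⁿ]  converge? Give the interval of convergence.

By the ratio test, |a_{n+1}/a_n| = [(n + 6)/((n+1) + 6)] · 7·64/(2·36) → 56/9.
Convergence for |z − 7| · 56/9 < 1, i.e. |z − 7| < 9/56. So R = 9/56.
When z = 401/56, the terms are asymptotic to a nonzero constant times 1/n, so the series diverges by limit comparison with Σ 1/n.
Endpoint z = 383/56: an alternating series whose terms decrease to 0 in absolute value, so it converges by the Leibniz criterion.

[383/56, 401/56)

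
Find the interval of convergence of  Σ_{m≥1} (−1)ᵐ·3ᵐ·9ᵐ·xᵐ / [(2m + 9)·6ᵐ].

The ratio of consecutive coefficients is [(2m + 9)/(2(m+1) + 9)] · 3·9/6 → 9/2.
Thus R = 1/(9/2) = 2/9.
When x = 2/9, the terms alternate in sign and decrease monotonically to 0 in absolute value (size ~ c/m), so the alternating series test gives convergence.
At x = -2/9: the terms behave like c/m; limit comparison with the harmonic series gives divergence.

(-2/9, 2/9]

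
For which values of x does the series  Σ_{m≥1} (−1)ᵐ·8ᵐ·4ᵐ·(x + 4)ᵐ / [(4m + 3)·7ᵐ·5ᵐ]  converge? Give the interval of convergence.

By the ratio test, |a_{m+1}/a_m| = [(4m + 3)/(4(m+1) + 3)] · 8·4/(7·5) → 32/35.
The series converges when 32/35 · |x + 4| < 1, giving R = 35/32.
At x = -93/32: convergence follows from the alternating series test (terms decrease monotonically to 0).
Endpoint x = -163/32: comparison with the harmonic series Σ 1/m shows the series diverges.

(-163/32, -93/32]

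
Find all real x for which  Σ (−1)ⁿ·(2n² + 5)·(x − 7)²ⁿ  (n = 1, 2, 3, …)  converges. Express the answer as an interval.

(6, 8)

Apply the ratio test: |a_{n+1}| / |a_n| = (2(n+1)² + 5)/(2n² + 5), which tends to 1 as n → ∞.
Writing y = (x − 7)², the series in y has radius 1, so |x − 7| < √(1) = 1 and R = 1.
When x = 8, the terms do not tend to 0, so the series diverges.
Endpoint x = 6: the terms have absolute value of order n², which does not tend to 0, so the series diverges by the divergence test.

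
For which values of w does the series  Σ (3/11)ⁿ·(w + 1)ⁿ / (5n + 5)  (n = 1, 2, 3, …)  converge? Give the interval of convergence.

[-14/3, 8/3)

By the ratio test, |a_{n+1}/a_n| = [(5n + 5)/(5(n+1) + 5)] · 3/11 → 3/11.
Thus R = 1/(3/11) = 11/3.
Check w = 8/3: comparison with the harmonic series Σ 1/n shows the series diverges.
At w = -14/3: the terms alternate in sign and decrease monotonically to 0 in absolute value (size ~ c/n), so the alternating series test gives convergence.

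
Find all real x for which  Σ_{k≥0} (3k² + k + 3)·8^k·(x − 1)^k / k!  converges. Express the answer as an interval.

Ratio test: |a_{k+1}/a_k| = (3(k+1)² + (k+1) + 3)/(3k² + k + 3) · 8 · 1/(k+1) → 0 as k → ∞.
The ratio tends to 0 regardless of x, hence R = ∞.

(−∞, ∞)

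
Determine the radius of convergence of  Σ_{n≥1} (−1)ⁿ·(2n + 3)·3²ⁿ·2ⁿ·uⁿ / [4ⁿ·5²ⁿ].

R = 50/9

The ratio of consecutive coefficients is [(2(n+1) + 3)/(2n + 3)] · 9·2/(4·25) → 9/50.
Convergence for |u| · 9/50 < 1, i.e. |u| < 50/9. So R = 50/9.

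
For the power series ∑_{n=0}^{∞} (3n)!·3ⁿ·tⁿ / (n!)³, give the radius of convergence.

R = 1/81

The ratio of consecutive coefficients is (3n+1)·(3n+2)·(3n+3)/(n+1)³ · 3 → 81.
The series converges when 81 · |t| < 1, giving R = 1/81.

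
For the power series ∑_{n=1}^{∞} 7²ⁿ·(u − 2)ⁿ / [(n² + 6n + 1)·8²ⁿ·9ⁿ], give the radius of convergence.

By the ratio test, |a_{n+1}/a_n| = [(n² + 6n + 1)/((n+1)² + 6(n+1) + 1)] · 49/(64·9) → 49/576.
The series converges when 49/576 · |u − 2| < 1, giving R = 576/49.

R = 576/49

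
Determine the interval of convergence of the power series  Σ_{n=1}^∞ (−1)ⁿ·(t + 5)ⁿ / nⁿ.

(−∞, ∞)

Root test: |a_n|^(1/n) = 1/n → 0.
Since the n-th root of |a_n| tends to 0, the series converges for all real t; R = ∞.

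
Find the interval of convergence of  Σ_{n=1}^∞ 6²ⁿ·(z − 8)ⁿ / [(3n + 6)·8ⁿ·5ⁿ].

[62/9, 82/9)

Apply the ratio test: |a_{n+1}| / |a_n| = [(3n + 6)/(3(n+1) + 6)] · 36/(8·5), which tends to 9/10 as n → ∞.
Thus R = 1/(9/10) = 10/9.
Check z = 82/9: the terms behave like c/n; limit comparison with the harmonic series gives divergence.
Endpoint z = 62/9: the terms alternate in sign and decrease monotonically to 0 in absolute value (size ~ c/n), so the alternating series test gives convergence.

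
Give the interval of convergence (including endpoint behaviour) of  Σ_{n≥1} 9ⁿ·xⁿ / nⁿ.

(−∞, ∞)

Applying the root test, |a_n|^(1/n) = 9/n → 0.
Since the n-th root of |a_n| tends to 0, the series converges for all real x; R = ∞.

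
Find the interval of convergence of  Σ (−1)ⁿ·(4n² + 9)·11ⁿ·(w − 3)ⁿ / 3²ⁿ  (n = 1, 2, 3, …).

(24/11, 42/11)

Ratio test: |a_{n+1}/a_n| = [(4(n+1)² + 9)/(4n² + 9)] · 11/9 → 11/9 as n → ∞.
Thus R = 1/(11/9) = 9/11.
Endpoint w = 42/11: the terms have absolute value of order n², which does not tend to 0, so the series diverges by the divergence test.
When w = 24/11, the n-th term does not approach 0; divergence by the term test.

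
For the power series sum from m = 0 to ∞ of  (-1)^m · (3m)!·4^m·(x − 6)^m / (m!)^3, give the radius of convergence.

The ratio of consecutive coefficients is (3m+1)·(3m+2)·(3m+3)/(m+1)³ · 4 → 108.
Hence the series converges for |x − 6| < 1/(108) = 1/108, so the radius of convergence is 1/108.

R = 1/108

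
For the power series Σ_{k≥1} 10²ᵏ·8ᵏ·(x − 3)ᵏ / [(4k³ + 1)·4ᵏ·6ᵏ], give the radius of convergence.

R = 3/100

Apply the ratio test: |a_{k+1}| / |a_k| = [(4k³ + 1)/(4(k+1)³ + 1)] · 100·8/(4·6), which tends to 100/3 as k → ∞.
Thus R = 1/(100/3) = 3/100.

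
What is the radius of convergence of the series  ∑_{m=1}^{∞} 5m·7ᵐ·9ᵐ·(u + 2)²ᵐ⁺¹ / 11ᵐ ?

Apply the ratio test: |a_{m+1}| / |a_m| = [5(m+1)/5m] · 7·9/11, which tends to 63/11 as m → ∞.
Successive powers of (u + 2) differ by 2, so the series converges when |u + 2|² · 63/11 < 1, i.e. |u + 2| < √(11/63). So R = √77/21.

R = √77/21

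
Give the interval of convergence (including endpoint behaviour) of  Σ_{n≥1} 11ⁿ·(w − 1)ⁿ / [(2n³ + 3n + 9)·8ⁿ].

[3/11, 19/11]

By the ratio test, |a_{n+1}/a_n| = [(2n³ + 3n + 9)/(2(n+1)³ + 3(n+1) + 9)] · 11/8 → 11/8.
Hence the series converges for |w − 1| < 1/(11/8) = 8/11, so the radius of convergence is 8/11.
Endpoint w = 19/11: the terms are on the order of 1/n³, so the series converges absolutely by comparison with the p-series (p = 3 > 1).
When w = 3/11, the series is dominated by a constant times Σ 1/n³, which converges (p = 3 > 1).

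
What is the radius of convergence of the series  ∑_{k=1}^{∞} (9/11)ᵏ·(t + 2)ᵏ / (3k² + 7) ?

Apply the ratio test: |a_{k+1}| / |a_k| = [(3k² + 7)/(3(k+1)² + 7)] · 9/11, which tends to 9/11 as k → ∞.
The series converges when 9/11 · |t + 2| < 1, giving R = 11/9.

R = 11/9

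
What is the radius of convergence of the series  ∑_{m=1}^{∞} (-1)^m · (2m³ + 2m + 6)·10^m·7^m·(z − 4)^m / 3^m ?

R = 3/70

The ratio of consecutive coefficients is [(2(m+1)³ + 2(m+1) + 6)/(2m³ + 2m + 6)] · 10·7/3 → 70/3.
Thus R = 1/(70/3) = 3/70.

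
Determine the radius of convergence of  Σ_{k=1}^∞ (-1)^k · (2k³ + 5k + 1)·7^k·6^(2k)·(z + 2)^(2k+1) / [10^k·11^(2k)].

R = 11√70/42

The ratio of consecutive coefficients is [(2(k+1)³ + 5(k+1) + 1)/(2k³ + 5k + 1)] · 7·36/(10·121) → 126/605.
Successive powers of (z + 2) differ by 2, so the series converges when |z + 2|² · 126/605 < 1, i.e. |z + 2| < √(605/126). So R = 11√70/42.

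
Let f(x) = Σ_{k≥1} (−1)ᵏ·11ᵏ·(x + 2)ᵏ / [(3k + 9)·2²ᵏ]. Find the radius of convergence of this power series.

Ratio test: |a_{k+1}/a_k| = [(3k + 9)/(3(k+1) + 9)] · 11/4 → 11/4 as k → ∞.
The series converges when 11/4 · |x + 2| < 1, giving R = 4/11.

R = 4/11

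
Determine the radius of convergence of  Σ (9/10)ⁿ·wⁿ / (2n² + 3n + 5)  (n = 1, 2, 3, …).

R = 10/9

Apply the ratio test: |a_{n+1}| / |a_n| = [(2n² + 3n + 5)/(2(n+1)² + 3(n+1) + 5)] · 9/10, which tends to 9/10 as n → ∞.
Convergence for |w| · 9/10 < 1, i.e. |w| < 10/9. So R = 10/9.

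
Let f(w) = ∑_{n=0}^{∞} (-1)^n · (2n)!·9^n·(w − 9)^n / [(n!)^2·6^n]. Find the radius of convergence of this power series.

The ratio of consecutive coefficients is (2n+1)·(2n+2)/(n+1)² · 9/6 → 6.
The series converges when 6 · |w − 9| < 1, giving R = 1/6.

R = 1/6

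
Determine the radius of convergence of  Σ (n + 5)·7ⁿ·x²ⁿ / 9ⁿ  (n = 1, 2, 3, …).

Apply the ratio test: |a_{n+1}| / |a_n| = [((n+1) + 5)/(n + 5)] · 7/9, which tends to 7/9 as n → ∞.
Successive powers of x differ by 2, so the series converges when |x|² · 7/9 < 1, i.e. |x| < √(9/7). So R = 3√7/7.

R = 3√7/7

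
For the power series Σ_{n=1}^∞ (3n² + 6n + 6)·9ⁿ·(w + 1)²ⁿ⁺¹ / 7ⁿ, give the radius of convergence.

R = √7/3

The ratio of consecutive coefficients is [(3(n+1)² + 6(n+1) + 6)/(3n² + 6n + 6)] · 9/7 → 9/7.
Writing y = (w + 1)², the series in y has radius 7/9, so |w + 1| < √(7/9) and R = √7/3.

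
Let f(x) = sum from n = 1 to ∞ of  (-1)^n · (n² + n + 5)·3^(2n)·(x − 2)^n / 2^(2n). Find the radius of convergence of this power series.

The ratio of consecutive coefficients is [((n+1)² + (n+1) + 5)/(n² + n + 5)] · 9/4 → 9/4.
Convergence for |x − 2| · 9/4 < 1, i.e. |x − 2| < 4/9. So R = 4/9.

R = 4/9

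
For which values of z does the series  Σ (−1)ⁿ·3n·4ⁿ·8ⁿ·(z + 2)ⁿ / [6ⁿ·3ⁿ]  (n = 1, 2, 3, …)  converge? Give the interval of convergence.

The ratio of consecutive coefficients is [3(n+1)/3n] · 4·8/(6·3) → 16/9.
Thus R = 1/(16/9) = 9/16.
Check z = -23/16: the n-th term does not approach 0; divergence by the term test.
Check z = -41/16: the terms do not tend to 0, so the series diverges.

(-41/16, -23/16)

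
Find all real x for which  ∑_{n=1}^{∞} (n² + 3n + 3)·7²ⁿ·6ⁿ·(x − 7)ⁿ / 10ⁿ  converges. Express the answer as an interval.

By the ratio test, |a_{n+1}/a_n| = [((n+1)² + 3(n+1) + 3)/(n² + 3n + 3)] · 49·6/10 → 147/5.
The series converges when 147/5 · |x − 7| < 1, giving R = 5/147.
When x = 1034/147, the terms have absolute value of order n², which does not tend to 0, so the series diverges by the divergence test.
When x = 1024/147, the terms have absolute value of order n², which does not tend to 0, so the series diverges by the divergence test.

(1024/147, 1034/147)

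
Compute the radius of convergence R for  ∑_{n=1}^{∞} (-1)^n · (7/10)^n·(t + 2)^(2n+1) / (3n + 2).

R = √70/7

Apply the ratio test: |a_{n+1}| / |a_n| = [(3n + 2)/(3(n+1) + 2)] · 7/10, which tends to 7/10 as n → ∞.
Since the exponent of (t + 2) increases by 2 each term, convergence requires |t + 2|² < 10/7, hence R = √70/7.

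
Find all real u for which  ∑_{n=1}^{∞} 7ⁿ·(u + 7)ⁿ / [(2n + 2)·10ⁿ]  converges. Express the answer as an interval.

[-59/7, -39/7)

By the ratio test, |a_{n+1}/a_n| = [(2n + 2)/(2(n+1) + 2)] · 7/10 → 7/10.
Convergence for |u + 7| · 7/10 < 1, i.e. |u + 7| < 10/7. So R = 10/7.
Endpoint u = -39/7: comparison with the harmonic series Σ 1/n shows the series diverges.
When u = -59/7, the terms alternate in sign and decrease monotonically to 0 in absolute value (size ~ c/n), so the alternating series test gives convergence.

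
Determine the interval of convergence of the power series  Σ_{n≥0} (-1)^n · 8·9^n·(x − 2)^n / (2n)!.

(−∞, ∞)

By the ratio test, |a_{n+1}/a_n| = 8/8 · 9 · 1/[(2n+1)·(2n+2)] → 0.
The limit is 0, so the series converges for all x; R = ∞.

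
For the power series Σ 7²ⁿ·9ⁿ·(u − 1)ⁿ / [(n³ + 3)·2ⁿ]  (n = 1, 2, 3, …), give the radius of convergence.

R = 2/441

Ratio test: |a_{n+1}/a_n| = [(n³ + 3)/((n+1)³ + 3)] · 49·9/2 → 441/2 as n → ∞.
The series converges when 441/2 · |u − 1| < 1, giving R = 2/441.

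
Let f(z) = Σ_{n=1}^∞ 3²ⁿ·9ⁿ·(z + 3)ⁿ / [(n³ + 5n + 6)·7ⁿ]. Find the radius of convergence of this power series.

Apply the ratio test: |a_{n+1}| / |a_n| = [(n³ + 5n + 6)/((n+1)³ + 5(n+1) + 6)] · 9·9/7, which tends to 81/7 as n → ∞.
Convergence for |z + 3| · 81/7 < 1, i.e. |z + 3| < 7/81. So R = 7/81.

R = 7/81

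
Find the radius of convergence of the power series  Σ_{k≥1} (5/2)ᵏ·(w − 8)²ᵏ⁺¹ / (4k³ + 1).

Ratio test: |a_{k+1}/a_k| = [(4k³ + 1)/(4(k+1)³ + 1)] · 5/2 → 5/2 as k → ∞.
Successive powers of (w − 8) differ by 2, so the series converges when |w − 8|² · 5/2 < 1, i.e. |w − 8| < √(2/5). So R = √10/5.

R = √10/5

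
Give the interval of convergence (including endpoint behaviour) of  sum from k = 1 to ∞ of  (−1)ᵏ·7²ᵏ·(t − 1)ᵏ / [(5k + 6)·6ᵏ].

(43/49, 55/49]

The ratio of consecutive coefficients is [(5k + 6)/(5(k+1) + 6)] · 49/6 → 49/6.
The series converges when 49/6 · |t − 1| < 1, giving R = 6/49.
At t = 55/49: the terms alternate in sign and decrease monotonically to 0 in absolute value (size ~ c/k), so the alternating series test gives convergence.
Endpoint t = 43/49: the terms behave like c/k; limit comparison with the harmonic series gives divergence.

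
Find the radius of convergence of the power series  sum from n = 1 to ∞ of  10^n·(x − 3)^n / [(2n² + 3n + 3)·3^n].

Apply the ratio test: |a_{n+1}| / |a_n| = [(2n² + 3n + 3)/(2(n+1)² + 3(n+1) + 3)] · 10/3, which tends to 10/3 as n → ∞.
Hence the series converges for |x − 3| < 1/(10/3) = 3/10, so the radius of convergence is 3/10.

R = 3/10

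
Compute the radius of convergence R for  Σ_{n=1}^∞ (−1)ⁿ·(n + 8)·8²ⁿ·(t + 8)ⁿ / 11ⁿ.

By the ratio test, |a_{n+1}/a_n| = [((n+1) + 8)/(n + 8)] · 64/11 → 64/11.
The series converges when 64/11 · |t + 8| < 1, giving R = 11/64.

R = 11/64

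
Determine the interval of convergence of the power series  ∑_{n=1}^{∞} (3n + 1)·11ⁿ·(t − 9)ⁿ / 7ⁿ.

By the ratio test, |a_{n+1}/a_n| = [(3(n+1) + 1)/(3n + 1)] · 11/7 → 11/7.
Convergence for |t − 9| · 11/7 < 1, i.e. |t − 9| < 7/11. So R = 7/11.
At t = 106/11: the n-th term does not approach 0; divergence by the term test.
Check t = 92/11: the n-th term does not approach 0; divergence by the term test.

(92/11, 106/11)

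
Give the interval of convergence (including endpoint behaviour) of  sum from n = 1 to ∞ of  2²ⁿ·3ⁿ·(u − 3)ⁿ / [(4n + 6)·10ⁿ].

[13/6, 23/6)

Ratio test: |a_{n+1}/a_n| = [(4n + 6)/(4(n+1) + 6)] · 4·3/10 → 6/5 as n → ∞.
The series converges when 6/5 · |u − 3| < 1, giving R = 5/6.
At u = 23/6: the terms behave like c/n; limit comparison with the harmonic series gives divergence.
Check u = 13/6: the terms alternate in sign and decrease monotonically to 0 in absolute value (size ~ c/n), so the alternating series test gives convergence.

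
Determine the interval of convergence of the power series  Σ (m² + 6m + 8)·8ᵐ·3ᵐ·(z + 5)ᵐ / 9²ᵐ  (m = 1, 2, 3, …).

Ratio test: |a_{m+1}/a_m| = [((m+1)² + 6(m+1) + 8)/(m² + 6m + 8)] · 8·3/81 → 8/27 as m → ∞.
Thus R = 1/(8/27) = 27/8.
When z = -13/8, the m-th term does not approach 0; divergence by the term test.
At z = -67/8: the m-th term does not approach 0; divergence by the term test.

(-67/8, -13/8)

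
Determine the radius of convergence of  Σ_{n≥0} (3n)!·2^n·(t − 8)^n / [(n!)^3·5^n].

By the ratio test, |a_{n+1}/a_n| = (3n+1)·(3n+2)·(3n+3)/(n+1)³ · 2/5 → 54/5.
Convergence for |t − 8| · 54/5 < 1, i.e. |t − 8| < 5/54. So R = 5/54.

R = 5/54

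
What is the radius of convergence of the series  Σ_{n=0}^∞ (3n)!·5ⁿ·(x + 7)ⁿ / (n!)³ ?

By the ratio test, |a_{n+1}/a_n| = (3n+1)·(3n+2)·(3n+3)/(n+1)³ · 5 → 135.
Convergence for |x + 7| · 135 < 1, i.e. |x + 7| < 1/135. So R = 1/135.

R = 1/135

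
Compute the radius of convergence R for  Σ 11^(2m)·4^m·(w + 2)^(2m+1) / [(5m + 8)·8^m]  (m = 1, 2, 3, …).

R = √2/11

Apply the ratio test: |a_{m+1}| / |a_m| = [(5m + 8)/(5(m+1) + 8)] · 121·4/8, which tends to 121/2 as m → ∞.
Writing y = (w + 2)², the series in y has radius 2/121, so |w + 2| < √(2/121) and R = √2/11.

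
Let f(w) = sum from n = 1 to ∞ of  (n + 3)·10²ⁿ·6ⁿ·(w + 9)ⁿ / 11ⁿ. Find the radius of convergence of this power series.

Apply the ratio test: |a_{n+1}| / |a_n| = [((n+1) + 3)/(n + 3)] · 100·6/11, which tends to 600/11 as n → ∞.
Thus R = 1/(600/11) = 11/600.

R = 11/600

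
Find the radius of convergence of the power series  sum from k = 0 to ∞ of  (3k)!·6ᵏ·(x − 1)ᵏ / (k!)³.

By the ratio test, |a_{k+1}/a_k| = (3k+1)·(3k+2)·(3k+3)/(k+1)³ · 6 → 162.
Thus R = 1/(162) = 1/162.

R = 1/162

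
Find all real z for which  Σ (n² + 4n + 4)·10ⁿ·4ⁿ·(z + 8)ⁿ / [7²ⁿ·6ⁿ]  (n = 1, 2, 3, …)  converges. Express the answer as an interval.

Ratio test: |a_{n+1}/a_n| = [((n+1)² + 4(n+1) + 4)/(n² + 4n + 4)] · 10·4/(49·6) → 20/147 as n → ∞.
Thus R = 1/(20/147) = 147/20.
When z = -13/20, the n-th term does not approach 0; divergence by the term test.
Endpoint z = -307/20: the terms have absolute value of order n², which does not tend to 0, so the series diverges by the divergence test.

(-307/20, -13/20)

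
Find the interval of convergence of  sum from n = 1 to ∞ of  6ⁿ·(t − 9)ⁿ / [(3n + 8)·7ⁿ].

[47/6, 61/6)

Apply the ratio test: |a_{n+1}| / |a_n| = [(3n + 8)/(3(n+1) + 8)] · 6/7, which tends to 6/7 as n → ∞.
Hence the series converges for |t − 9| < 1/(6/7) = 7/6, so the radius of convergence is 7/6.
Check t = 61/6: comparison with the harmonic series Σ 1/n shows the series diverges.
When t = 47/6, convergence follows from the alternating series test (terms decrease monotonically to 0).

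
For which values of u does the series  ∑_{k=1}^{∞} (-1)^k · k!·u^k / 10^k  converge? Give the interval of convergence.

{0}

Apply the ratio test: |a_{k+1}| / |a_k| = (k+1) · 1/10, which tends to ∞ as k → ∞.
The terms grow without bound for any u ≠ 0, so R = 0 (convergence only at u = 0).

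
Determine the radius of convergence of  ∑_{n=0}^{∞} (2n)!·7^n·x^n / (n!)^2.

R = 1/28

Apply the ratio test: |a_{n+1}| / |a_n| = (2n+1)·(2n+2)/(n+1)² · 7, which tends to 28 as n → ∞.
The series converges when 28 · |x| < 1, giving R = 1/28.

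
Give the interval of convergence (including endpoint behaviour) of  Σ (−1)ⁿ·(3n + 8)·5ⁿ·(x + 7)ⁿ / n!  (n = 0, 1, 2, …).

(−∞, ∞)

By the ratio test, |a_{n+1}/a_n| = (3(n+1) + 8)/(3n + 8) · 5 · 1/(n+1) → 0.
Since the limit is 0 < 1 for every x, the series converges on all of ℝ and R = ∞.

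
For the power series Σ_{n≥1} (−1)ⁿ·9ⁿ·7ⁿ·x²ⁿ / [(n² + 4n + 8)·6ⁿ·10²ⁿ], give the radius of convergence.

Apply the ratio test: |a_{n+1}| / |a_n| = [(n² + 4n + 8)/((n+1)² + 4(n+1) + 8)] · 9·7/(6·100), which tends to 21/200 as n → ∞.
Successive powers of x differ by 2, so the series converges when |x|² · 21/200 < 1, i.e. |x| < √(200/21). So R = 10√42/21.

R = 10√42/21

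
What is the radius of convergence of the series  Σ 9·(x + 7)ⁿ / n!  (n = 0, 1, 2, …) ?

R = ∞

Apply the ratio test: |a_{n+1}| / |a_n| = 9/9 · 1/(n+1), which tends to 0 as n → ∞.
The limit is 0, so the series converges for all x; R = ∞.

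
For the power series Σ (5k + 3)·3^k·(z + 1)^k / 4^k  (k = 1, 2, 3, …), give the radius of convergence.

R = 4/3

The ratio of consecutive coefficients is [(5(k+1) + 3)/(5k + 3)] · 3/4 → 3/4.
Thus R = 1/(3/4) = 4/3.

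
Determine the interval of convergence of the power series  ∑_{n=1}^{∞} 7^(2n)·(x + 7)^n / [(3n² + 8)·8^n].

Apply the ratio test: |a_{n+1}| / |a_n| = [(3n² + 8)/(3(n+1)² + 8)] · 49/8, which tends to 49/8 as n → ∞.
Hence the series converges for |x + 7| < 1/(49/8) = 8/49, so the radius of convergence is 8/49.
Endpoint x = -335/49: the terms are on the order of 1/n², so the series converges absolutely by comparison with the p-series (p = 2 > 1).
Endpoint x = -351/49: the series is dominated by a constant times Σ 1/n², which converges (p = 2 > 1).

[-351/49, -335/49]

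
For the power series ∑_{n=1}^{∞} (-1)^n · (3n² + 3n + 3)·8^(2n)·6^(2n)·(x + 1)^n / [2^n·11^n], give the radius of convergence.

By the ratio test, |a_{n+1}/a_n| = [(3(n+1)² + 3(n+1) + 3)/(3n² + 3n + 3)] · 64·36/(2·11) → 1152/11.
The series converges when 1152/11 · |x + 1| < 1, giving R = 11/1152.

R = 11/1152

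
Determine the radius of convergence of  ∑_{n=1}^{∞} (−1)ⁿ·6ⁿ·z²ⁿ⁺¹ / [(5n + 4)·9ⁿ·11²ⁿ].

The ratio of consecutive coefficients is [(5n + 4)/(5(n+1) + 4)] · 6/(9·121) → 2/363.
Since the exponent of z increases by 2 each term, convergence requires |z|² < 363/2, hence R = 11√6/2.

R = 11√6/2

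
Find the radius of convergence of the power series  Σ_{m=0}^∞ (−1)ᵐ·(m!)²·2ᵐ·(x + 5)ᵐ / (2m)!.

Ratio test: |a_{m+1}/a_m| = (m+1)²/[(2m+1)·(2m+2)] · 2 → 1/2 as m → ∞.
Hence the series converges for |x + 5| < 1/(1/2) = 2, so the radius of convergence is 2.

R = 2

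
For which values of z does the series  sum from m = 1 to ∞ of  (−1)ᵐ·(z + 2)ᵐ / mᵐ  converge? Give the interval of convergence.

Root test: |a_m|^(1/m) = 1/m → 0.
The limit is 0 for every z, so R = ∞.

(−∞, ∞)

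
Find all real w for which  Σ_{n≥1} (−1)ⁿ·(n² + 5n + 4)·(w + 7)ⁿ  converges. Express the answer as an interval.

(-8, -6)

Ratio test: |a_{n+1}/a_n| = ((n+1)² + 5(n+1) + 4)/(n² + 5n + 4) → 1 as n → ∞.
So the series converges when |w + 7| < 1 and diverges when |w + 7| > 1; R = 1.
Check w = -6: the n-th term does not approach 0; divergence by the term test.
Check w = -8: the terms do not tend to 0, so the series diverges.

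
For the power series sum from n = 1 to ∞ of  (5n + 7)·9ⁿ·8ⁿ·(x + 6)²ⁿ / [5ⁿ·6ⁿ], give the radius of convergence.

R = √15/6

Apply the ratio test: |a_{n+1}| / |a_n| = [(5(n+1) + 7)/(5n + 7)] · 9·8/(5·6), which tends to 12/5 as n → ∞.
Writing y = (x + 6)², the series in y has radius 5/12, so |x + 6| < √(5/12) and R = √15/6.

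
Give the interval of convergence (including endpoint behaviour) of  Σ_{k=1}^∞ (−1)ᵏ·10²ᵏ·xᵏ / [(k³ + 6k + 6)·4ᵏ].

Apply the ratio test: |a_{k+1}| / |a_k| = [(k³ + 6k + 6)/((k+1)³ + 6(k+1) + 6)] · 100/4, which tends to 25 as k → ∞.
Hence the series converges for |x| < 1/(25) = 1/25, so the radius of convergence is 1/25.
At x = 1/25: the terms are on the order of 1/k³, so the series converges absolutely by comparison with the p-series (p = 3 > 1).
At x = -1/25: the series is dominated by a constant times Σ 1/k³, which converges (p = 3 > 1).

[-1/25, 1/25]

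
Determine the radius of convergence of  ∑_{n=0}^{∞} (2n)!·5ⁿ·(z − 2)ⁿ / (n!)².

Apply the ratio test: |a_{n+1}| / |a_n| = (2n+1)·(2n+2)/(n+1)² · 5, which tends to 20 as n → ∞.
Thus R = 1/(20) = 1/20.

R = 1/20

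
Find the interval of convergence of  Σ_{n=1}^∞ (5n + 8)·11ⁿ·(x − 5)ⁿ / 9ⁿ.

By the ratio test, |a_{n+1}/a_n| = [(5(n+1) + 8)/(5n + 8)] · 11/9 → 11/9.
Convergence for |x − 5| · 11/9 < 1, i.e. |x − 5| < 9/11. So R = 9/11.
When x = 64/11, the terms do not tend to 0, so the series diverges.
Check x = 46/11: the terms have absolute value of order n, which does not tend to 0, so the series diverges by the divergence test.

(46/11, 64/11)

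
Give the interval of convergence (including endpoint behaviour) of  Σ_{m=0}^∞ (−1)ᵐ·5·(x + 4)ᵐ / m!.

By the ratio test, |a_{m+1}/a_m| = 5/5 · 1/(m+1) → 0.
The ratio tends to 0 regardless of x, hence R = ∞.

(−∞, ∞)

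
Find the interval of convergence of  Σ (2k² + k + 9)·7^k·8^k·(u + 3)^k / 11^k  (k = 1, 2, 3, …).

Ratio test: |a_{k+1}/a_k| = [(2(k+1)² + (k+1) + 9)/(2k² + k + 9)] · 7·8/11 → 56/11 as k → ∞.
The series converges when 56/11 · |u + 3| < 1, giving R = 11/56.
Check u = -157/56: the terms do not tend to 0, so the series diverges.
At u = -179/56: the terms have absolute value of order k², which does not tend to 0, so the series diverges by the divergence test.

(-179/56, -157/56)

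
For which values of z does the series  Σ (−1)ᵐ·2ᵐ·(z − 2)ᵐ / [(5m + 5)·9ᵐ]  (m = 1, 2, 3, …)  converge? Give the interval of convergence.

Apply the ratio test: |a_{m+1}| / |a_m| = [(5m + 5)/(5(m+1) + 5)] · 2/9, which tends to 2/9 as m → ∞.
Convergence for |z − 2| · 2/9 < 1, i.e. |z − 2| < 9/2. So R = 9/2.
When z = 13/2, the terms alternate in sign and decrease monotonically to 0 in absolute value (size ~ c/m), so the alternating series test gives convergence.
At z = -5/2: the terms are asymptotic to a nonzero constant times 1/m, so the series diverges by limit comparison with Σ 1/m.

(-5/2, 13/2]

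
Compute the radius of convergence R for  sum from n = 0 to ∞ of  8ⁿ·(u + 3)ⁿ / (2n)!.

By the ratio test, |a_{n+1}/a_n| = 8 · 1/[(2n+1)·(2n+2)] → 0.
The limit is 0, so the series converges for all u; R = ∞.

R = ∞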